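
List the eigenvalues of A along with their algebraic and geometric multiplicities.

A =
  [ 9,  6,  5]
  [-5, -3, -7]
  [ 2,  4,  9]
λ = 5: alg = 3, geom = 1

Step 1 — factor the characteristic polynomial to read off the algebraic multiplicities:
  χ_A(x) = (x - 5)^3

Step 2 — compute geometric multiplicities via the rank-nullity identity g(λ) = n − rank(A − λI):
  rank(A − (5)·I) = 2, so dim ker(A − (5)·I) = n − 2 = 1

Summary:
  λ = 5: algebraic multiplicity = 3, geometric multiplicity = 1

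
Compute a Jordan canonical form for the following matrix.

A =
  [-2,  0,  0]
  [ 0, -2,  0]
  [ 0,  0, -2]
J_1(-2) ⊕ J_1(-2) ⊕ J_1(-2)

The characteristic polynomial is
  det(x·I − A) = x^3 + 6*x^2 + 12*x + 8 = (x + 2)^3

Eigenvalues and multiplicities (the geometric multiplicity of λ is n − rank(A − λI), which equals the number of Jordan blocks for λ):
  λ = -2: algebraic multiplicity = 3, geometric multiplicity = 3

Determining the block sizes for each eigenvalue:
  λ = -2: gm = am = 3, so every block has size 1 → block sizes [1, 1, 1]

Assembling the blocks gives a Jordan form
J =
  [-2,  0,  0]
  [ 0, -2,  0]
  [ 0,  0, -2]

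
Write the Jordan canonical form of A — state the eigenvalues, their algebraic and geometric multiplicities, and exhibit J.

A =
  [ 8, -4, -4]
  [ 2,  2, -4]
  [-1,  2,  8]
J_2(6) ⊕ J_1(6)

The characteristic polynomial is
  det(x·I − A) = x^3 - 18*x^2 + 108*x - 216 = (x - 6)^3

Eigenvalues and multiplicities (the geometric multiplicity of λ is n − rank(A − λI), which equals the number of Jordan blocks for λ):
  λ = 6: algebraic multiplicity = 3, geometric multiplicity = 2

Determining the block sizes for each eigenvalue:
  λ = 6: 2 blocks summing to 3 forces exactly one block of size 2 and the rest size 1 → block sizes [2, 1]

Assembling the blocks gives a Jordan form
J =
  [6, 1, 0]
  [0, 6, 0]
  [0, 0, 6]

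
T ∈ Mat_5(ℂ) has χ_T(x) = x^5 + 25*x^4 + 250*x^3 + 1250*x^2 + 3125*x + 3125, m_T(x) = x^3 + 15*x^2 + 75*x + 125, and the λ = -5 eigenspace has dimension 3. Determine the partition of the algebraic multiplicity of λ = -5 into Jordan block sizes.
Block sizes for λ = -5: [3, 1, 1]

Step 1 — from the characteristic polynomial, algebraic multiplicity of λ = -5 is 5. From dim ker(T − (-5)·I) = 3, there are exactly 3 Jordan blocks for λ = -5.
Step 2 — from the minimal polynomial, the factor (x + 5)^3 tells us the largest block for λ = -5 has size 3.
Step 3 — with total size 5, 3 blocks, and largest block 3, the block sizes (in nonincreasing order) are [3, 1, 1].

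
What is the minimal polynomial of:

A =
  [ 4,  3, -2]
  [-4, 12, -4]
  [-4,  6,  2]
x^2 - 12*x + 36

The characteristic polynomial is χ_A(x) = (x - 6)^3, so the eigenvalues are known. The minimal polynomial is
  m_A(x) = Π_λ (x − λ)^{k_λ}
where k_λ is the size of the *largest* Jordan block for λ (equivalently, the smallest k with (A − λI)^k v = 0 for every generalised eigenvector v of λ).

  λ = 6: largest Jordan block has size 2, contributing (x − 6)^2

So m_A(x) = (x - 6)^2 = x^2 - 12*x + 36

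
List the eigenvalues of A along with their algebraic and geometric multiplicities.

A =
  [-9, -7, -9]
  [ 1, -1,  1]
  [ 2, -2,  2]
λ = -4: alg = 2, geom = 1; λ = 0: alg = 1, geom = 1

Step 1 — factor the characteristic polynomial to read off the algebraic multiplicities:
  χ_A(x) = x*(x + 4)^2

Step 2 — compute geometric multiplicities via the rank-nullity identity g(λ) = n − rank(A − λI):
  rank(A − (-4)·I) = 2, so dim ker(A − (-4)·I) = n − 2 = 1
  rank(A − (0)·I) = 2, so dim ker(A − (0)·I) = n − 2 = 1

Summary:
  λ = -4: algebraic multiplicity = 2, geometric multiplicity = 1
  λ = 0: algebraic multiplicity = 1, geometric multiplicity = 1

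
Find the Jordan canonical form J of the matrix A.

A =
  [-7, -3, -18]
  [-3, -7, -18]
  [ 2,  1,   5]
J_2(-4) ⊕ J_1(-1)

The characteristic polynomial is
  det(x·I − A) = x^3 + 9*x^2 + 24*x + 16 = (x + 1)*(x + 4)^2

Eigenvalues and multiplicities (the geometric multiplicity of λ is n − rank(A − λI), which equals the number of Jordan blocks for λ):
  λ = -4: algebraic multiplicity = 2, geometric multiplicity = 1
  λ = -1: algebraic multiplicity = 1, geometric multiplicity = 1

Determining the block sizes for each eigenvalue:
  λ = -4: one block (gm = 1), so the single block has size am = 2 → block sizes [2]
  λ = -1: one block (gm = 1), so the single block has size am = 1 → block sizes [1]

Assembling the blocks gives a Jordan form
J =
  [-4,  1,  0]
  [ 0, -4,  0]
  [ 0,  0, -1]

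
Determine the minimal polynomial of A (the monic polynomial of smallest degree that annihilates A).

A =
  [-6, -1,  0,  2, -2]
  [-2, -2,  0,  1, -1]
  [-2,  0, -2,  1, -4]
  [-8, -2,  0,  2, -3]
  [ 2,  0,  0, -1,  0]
x^4 + 6*x^3 + 13*x^2 + 12*x + 4

The characteristic polynomial is χ_A(x) = (x + 1)^2*(x + 2)^3, so the eigenvalues are known. The minimal polynomial is
  m_A(x) = Π_λ (x − λ)^{k_λ}
where k_λ is the size of the *largest* Jordan block for λ (equivalently, the smallest k with (A − λI)^k v = 0 for every generalised eigenvector v of λ).

  λ = -2: largest Jordan block has size 2, contributing (x + 2)^2
  λ = -1: largest Jordan block has size 2, contributing (x + 1)^2

So m_A(x) = (x + 1)^2*(x + 2)^2 = x^4 + 6*x^3 + 13*x^2 + 12*x + 4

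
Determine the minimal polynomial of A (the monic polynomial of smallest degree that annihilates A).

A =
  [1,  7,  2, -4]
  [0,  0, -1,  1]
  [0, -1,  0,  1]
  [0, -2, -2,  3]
x^3 - 3*x^2 + 3*x - 1

The characteristic polynomial is χ_A(x) = (x - 1)^4, so the eigenvalues are known. The minimal polynomial is
  m_A(x) = Π_λ (x − λ)^{k_λ}
where k_λ is the size of the *largest* Jordan block for λ (equivalently, the smallest k with (A − λI)^k v = 0 for every generalised eigenvector v of λ).

  λ = 1: largest Jordan block has size 3, contributing (x − 1)^3

So m_A(x) = (x - 1)^3 = x^3 - 3*x^2 + 3*x - 1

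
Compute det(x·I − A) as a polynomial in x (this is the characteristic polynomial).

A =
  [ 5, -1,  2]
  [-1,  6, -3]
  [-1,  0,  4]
x^3 - 15*x^2 + 75*x - 125

Expanding det(x·I − A) (e.g. by cofactor expansion or by noting that A is similar to its Jordan form J, which has the same characteristic polynomial as A) gives
  χ_A(x) = x^3 - 15*x^2 + 75*x - 125
which factors as (x - 5)^3. The eigenvalues (with algebraic multiplicities) are λ = 5 with multiplicity 3.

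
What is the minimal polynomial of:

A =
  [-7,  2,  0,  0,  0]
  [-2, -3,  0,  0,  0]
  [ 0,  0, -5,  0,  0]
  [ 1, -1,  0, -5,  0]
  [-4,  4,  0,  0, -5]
x^2 + 10*x + 25

The characteristic polynomial is χ_A(x) = (x + 5)^5, so the eigenvalues are known. The minimal polynomial is
  m_A(x) = Π_λ (x − λ)^{k_λ}
where k_λ is the size of the *largest* Jordan block for λ (equivalently, the smallest k with (A − λI)^k v = 0 for every generalised eigenvector v of λ).

  λ = -5: largest Jordan block has size 2, contributing (x + 5)^2

So m_A(x) = (x + 5)^2 = x^2 + 10*x + 25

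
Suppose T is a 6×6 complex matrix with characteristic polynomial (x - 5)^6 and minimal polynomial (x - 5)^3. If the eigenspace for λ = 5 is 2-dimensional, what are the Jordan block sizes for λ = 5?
Block sizes for λ = 5: [3, 3]

Step 1 — from the characteristic polynomial, algebraic multiplicity of λ = 5 is 6. From dim ker(T − (5)·I) = 2, there are exactly 2 Jordan blocks for λ = 5.
Step 2 — from the minimal polynomial, the factor (x − 5)^3 tells us the largest block for λ = 5 has size 3.
Step 3 — with total size 6, 2 blocks, and largest block 3, the block sizes (in nonincreasing order) are [3, 3].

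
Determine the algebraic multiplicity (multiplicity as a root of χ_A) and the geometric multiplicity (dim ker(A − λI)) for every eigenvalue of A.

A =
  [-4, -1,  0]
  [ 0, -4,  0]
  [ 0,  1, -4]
λ = -4: alg = 3, geom = 2

Step 1 — factor the characteristic polynomial to read off the algebraic multiplicities:
  χ_A(x) = (x + 4)^3

Step 2 — compute geometric multiplicities via the rank-nullity identity g(λ) = n − rank(A − λI):
  rank(A − (-4)·I) = 1, so dim ker(A − (-4)·I) = n − 1 = 2

Summary:
  λ = -4: algebraic multiplicity = 3, geometric multiplicity = 2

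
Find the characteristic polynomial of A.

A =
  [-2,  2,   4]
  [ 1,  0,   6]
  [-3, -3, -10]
x^3 + 12*x^2 + 48*x + 64

Expanding det(x·I − A) (e.g. by cofactor expansion or by noting that A is similar to its Jordan form J, which has the same characteristic polynomial as A) gives
  χ_A(x) = x^3 + 12*x^2 + 48*x + 64
which factors as (x + 4)^3. The eigenvalues (with algebraic multiplicities) are λ = -4 with multiplicity 3.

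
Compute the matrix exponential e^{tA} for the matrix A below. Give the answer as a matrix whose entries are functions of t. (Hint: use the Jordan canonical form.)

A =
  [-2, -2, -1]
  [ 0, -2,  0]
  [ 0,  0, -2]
e^{tA} =
  [exp(-2*t), -2*t*exp(-2*t), -t*exp(-2*t)]
  [0, exp(-2*t), 0]
  [0, 0, exp(-2*t)]

Strategy: write A = P · J · P⁻¹ where J is a Jordan canonical form, so e^{tA} = P · e^{tJ} · P⁻¹, and e^{tJ} can be computed block-by-block.

A has Jordan form
J =
  [-2,  1,  0]
  [ 0, -2,  0]
  [ 0,  0, -2]
(up to reordering of blocks).

Per-block formulas:
  For a 2×2 Jordan block J_2(-2): exp(t · J_2(-2)) = e^(-2t)·(I + t·N), where N is the 2×2 nilpotent shift.
  For a 1×1 block at λ = -2: exp(t · [-2]) = [e^(-2t)].

After assembling e^{tJ} and conjugating by P, we get:

e^{tA} =
  [exp(-2*t), -2*t*exp(-2*t), -t*exp(-2*t)]
  [0, exp(-2*t), 0]
  [0, 0, exp(-2*t)]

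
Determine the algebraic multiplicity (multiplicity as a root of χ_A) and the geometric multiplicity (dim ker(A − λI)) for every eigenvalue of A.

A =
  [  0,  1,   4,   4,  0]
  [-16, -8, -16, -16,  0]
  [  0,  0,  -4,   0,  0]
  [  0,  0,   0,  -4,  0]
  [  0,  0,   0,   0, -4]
λ = -4: alg = 5, geom = 4

Step 1 — factor the characteristic polynomial to read off the algebraic multiplicities:
  χ_A(x) = (x + 4)^5

Step 2 — compute geometric multiplicities via the rank-nullity identity g(λ) = n − rank(A − λI):
  rank(A − (-4)·I) = 1, so dim ker(A − (-4)·I) = n − 1 = 4

Summary:
  λ = -4: algebraic multiplicity = 5, geometric multiplicity = 4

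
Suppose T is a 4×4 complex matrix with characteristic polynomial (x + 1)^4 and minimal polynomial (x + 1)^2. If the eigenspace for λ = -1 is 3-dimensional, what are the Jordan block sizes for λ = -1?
Block sizes for λ = -1: [2, 1, 1]

Step 1 — from the characteristic polynomial, algebraic multiplicity of λ = -1 is 4. From dim ker(T − (-1)·I) = 3, there are exactly 3 Jordan blocks for λ = -1.
Step 2 — from the minimal polynomial, the factor (x + 1)^2 tells us the largest block for λ = -1 has size 2.
Step 3 — with total size 4, 3 blocks, and largest block 2, the block sizes (in nonincreasing order) are [2, 1, 1].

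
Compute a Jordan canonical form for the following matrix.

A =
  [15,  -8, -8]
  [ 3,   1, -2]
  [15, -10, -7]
J_2(3) ⊕ J_1(3)

The characteristic polynomial is
  det(x·I − A) = x^3 - 9*x^2 + 27*x - 27 = (x - 3)^3

Eigenvalues and multiplicities (the geometric multiplicity of λ is n − rank(A − λI), which equals the number of Jordan blocks for λ):
  λ = 3: algebraic multiplicity = 3, geometric multiplicity = 2

Determining the block sizes for each eigenvalue:
  λ = 3: 2 blocks summing to 3 forces exactly one block of size 2 and the rest size 1 → block sizes [2, 1]

Assembling the blocks gives a Jordan form
J =
  [3, 1, 0]
  [0, 3, 0]
  [0, 0, 3]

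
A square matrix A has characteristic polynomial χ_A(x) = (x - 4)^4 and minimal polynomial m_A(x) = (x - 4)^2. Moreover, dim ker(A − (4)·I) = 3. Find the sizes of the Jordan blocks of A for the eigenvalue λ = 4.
Block sizes for λ = 4: [2, 1, 1]

Step 1 — from the characteristic polynomial, algebraic multiplicity of λ = 4 is 4. From dim ker(A − (4)·I) = 3, there are exactly 3 Jordan blocks for λ = 4.
Step 2 — from the minimal polynomial, the factor (x − 4)^2 tells us the largest block for λ = 4 has size 2.
Step 3 — with total size 4, 3 blocks, and largest block 2, the block sizes (in nonincreasing order) are [2, 1, 1].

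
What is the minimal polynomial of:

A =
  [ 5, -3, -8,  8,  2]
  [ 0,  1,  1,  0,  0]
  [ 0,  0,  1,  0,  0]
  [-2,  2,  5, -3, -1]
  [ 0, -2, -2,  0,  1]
x^3 - 3*x^2 + 3*x - 1

The characteristic polynomial is χ_A(x) = (x - 1)^5, so the eigenvalues are known. The minimal polynomial is
  m_A(x) = Π_λ (x − λ)^{k_λ}
where k_λ is the size of the *largest* Jordan block for λ (equivalently, the smallest k with (A − λI)^k v = 0 for every generalised eigenvector v of λ).

  λ = 1: largest Jordan block has size 3, contributing (x − 1)^3

So m_A(x) = (x - 1)^3 = x^3 - 3*x^2 + 3*x - 1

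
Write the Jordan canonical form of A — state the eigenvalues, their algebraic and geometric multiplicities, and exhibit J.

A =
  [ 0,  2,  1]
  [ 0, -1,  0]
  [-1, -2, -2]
J_2(-1) ⊕ J_1(-1)

The characteristic polynomial is
  det(x·I − A) = x^3 + 3*x^2 + 3*x + 1 = (x + 1)^3

Eigenvalues and multiplicities (the geometric multiplicity of λ is n − rank(A − λI), which equals the number of Jordan blocks for λ):
  λ = -1: algebraic multiplicity = 3, geometric multiplicity = 2

Determining the block sizes for each eigenvalue:
  λ = -1: 2 blocks summing to 3 forces exactly one block of size 2 and the rest size 1 → block sizes [2, 1]

Assembling the blocks gives a Jordan form
J =
  [-1,  1,  0]
  [ 0, -1,  0]
  [ 0,  0, -1]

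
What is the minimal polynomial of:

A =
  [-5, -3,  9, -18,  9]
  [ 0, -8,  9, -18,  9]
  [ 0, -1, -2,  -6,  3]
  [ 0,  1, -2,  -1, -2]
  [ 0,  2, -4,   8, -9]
x^3 + 15*x^2 + 75*x + 125

The characteristic polynomial is χ_A(x) = (x + 5)^5, so the eigenvalues are known. The minimal polynomial is
  m_A(x) = Π_λ (x − λ)^{k_λ}
where k_λ is the size of the *largest* Jordan block for λ (equivalently, the smallest k with (A − λI)^k v = 0 for every generalised eigenvector v of λ).

  λ = -5: largest Jordan block has size 3, contributing (x + 5)^3

So m_A(x) = (x + 5)^3 = x^3 + 15*x^2 + 75*x + 125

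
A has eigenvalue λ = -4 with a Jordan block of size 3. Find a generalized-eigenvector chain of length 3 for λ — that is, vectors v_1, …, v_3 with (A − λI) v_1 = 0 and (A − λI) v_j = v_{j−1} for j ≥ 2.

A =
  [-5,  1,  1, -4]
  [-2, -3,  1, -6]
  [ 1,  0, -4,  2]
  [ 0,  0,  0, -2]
A Jordan chain for λ = -4 of length 3:
v_1 = (0, 1, -1, 0)ᵀ
v_2 = (-1, -2, 1, 0)ᵀ
v_3 = (1, 0, 0, 0)ᵀ

Let N = A − (-4)·I. We want v_3 with N^3 v_3 = 0 but N^2 v_3 ≠ 0; then v_{j-1} := N · v_j for j = 3, …, 2.

Pick v_3 = (1, 0, 0, 0)ᵀ.
Then v_2 = N · v_3 = (-1, -2, 1, 0)ᵀ.
Then v_1 = N · v_2 = (0, 1, -1, 0)ᵀ.

Sanity check: (A − (-4)·I) v_1 = (0, 0, 0, 0)ᵀ = 0. ✓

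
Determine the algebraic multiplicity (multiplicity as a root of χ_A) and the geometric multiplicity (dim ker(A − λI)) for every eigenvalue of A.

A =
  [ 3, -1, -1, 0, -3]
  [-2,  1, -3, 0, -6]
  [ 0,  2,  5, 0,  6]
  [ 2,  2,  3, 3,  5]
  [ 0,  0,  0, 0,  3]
λ = 3: alg = 5, geom = 2

Step 1 — factor the characteristic polynomial to read off the algebraic multiplicities:
  χ_A(x) = (x - 3)^5

Step 2 — compute geometric multiplicities via the rank-nullity identity g(λ) = n − rank(A − λI):
  rank(A − (3)·I) = 3, so dim ker(A − (3)·I) = n − 3 = 2

Summary:
  λ = 3: algebraic multiplicity = 5, geometric multiplicity = 2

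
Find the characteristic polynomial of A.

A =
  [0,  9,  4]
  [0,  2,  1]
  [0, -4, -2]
x^3

Expanding det(x·I − A) (e.g. by cofactor expansion or by noting that A is similar to its Jordan form J, which has the same characteristic polynomial as A) gives
  χ_A(x) = x^3
which factors as x^3. The eigenvalues (with algebraic multiplicities) are λ = 0 with multiplicity 3.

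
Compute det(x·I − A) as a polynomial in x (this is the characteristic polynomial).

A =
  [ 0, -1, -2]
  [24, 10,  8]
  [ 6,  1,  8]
x^3 - 18*x^2 + 108*x - 216

Expanding det(x·I − A) (e.g. by cofactor expansion or by noting that A is similar to its Jordan form J, which has the same characteristic polynomial as A) gives
  χ_A(x) = x^3 - 18*x^2 + 108*x - 216
which factors as (x - 6)^3. The eigenvalues (with algebraic multiplicities) are λ = 6 with multiplicity 3.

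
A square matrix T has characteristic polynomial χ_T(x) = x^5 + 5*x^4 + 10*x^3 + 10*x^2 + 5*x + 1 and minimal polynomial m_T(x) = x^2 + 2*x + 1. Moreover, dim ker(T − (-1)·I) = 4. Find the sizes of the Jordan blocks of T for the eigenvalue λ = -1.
Block sizes for λ = -1: [2, 1, 1, 1]

Step 1 — from the characteristic polynomial, algebraic multiplicity of λ = -1 is 5. From dim ker(T − (-1)·I) = 4, there are exactly 4 Jordan blocks for λ = -1.
Step 2 — from the minimal polynomial, the factor (x + 1)^2 tells us the largest block for λ = -1 has size 2.
Step 3 — with total size 5, 4 blocks, and largest block 2, the block sizes (in nonincreasing order) are [2, 1, 1, 1].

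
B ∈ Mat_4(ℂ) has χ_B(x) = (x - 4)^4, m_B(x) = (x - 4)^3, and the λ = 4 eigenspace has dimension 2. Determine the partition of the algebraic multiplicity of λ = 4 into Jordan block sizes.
Block sizes for λ = 4: [3, 1]

Step 1 — from the characteristic polynomial, algebraic multiplicity of λ = 4 is 4. From dim ker(B − (4)·I) = 2, there are exactly 2 Jordan blocks for λ = 4.
Step 2 — from the minimal polynomial, the factor (x − 4)^3 tells us the largest block for λ = 4 has size 3.
Step 3 — with total size 4, 2 blocks, and largest block 3, the block sizes (in nonincreasing order) are [3, 1].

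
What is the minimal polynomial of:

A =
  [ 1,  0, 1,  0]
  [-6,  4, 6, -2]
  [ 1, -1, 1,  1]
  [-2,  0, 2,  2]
x^3 - 6*x^2 + 12*x - 8

The characteristic polynomial is χ_A(x) = (x - 2)^4, so the eigenvalues are known. The minimal polynomial is
  m_A(x) = Π_λ (x − λ)^{k_λ}
where k_λ is the size of the *largest* Jordan block for λ (equivalently, the smallest k with (A − λI)^k v = 0 for every generalised eigenvector v of λ).

  λ = 2: largest Jordan block has size 3, contributing (x − 2)^3

So m_A(x) = (x - 2)^3 = x^3 - 6*x^2 + 12*x - 8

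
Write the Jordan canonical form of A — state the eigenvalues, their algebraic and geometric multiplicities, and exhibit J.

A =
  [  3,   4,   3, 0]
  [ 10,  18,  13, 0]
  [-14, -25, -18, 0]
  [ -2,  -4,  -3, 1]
J_3(1) ⊕ J_1(1)

The characteristic polynomial is
  det(x·I − A) = x^4 - 4*x^3 + 6*x^2 - 4*x + 1 = (x - 1)^4

Eigenvalues and multiplicities (the geometric multiplicity of λ is n − rank(A − λI), which equals the number of Jordan blocks for λ):
  λ = 1: algebraic multiplicity = 4, geometric multiplicity = 2

Determining the block sizes for each eigenvalue:
  λ = 1: with am = 4 and gm = 2, the partition is not yet determined (e.g. several partitions of 4 into 2 parts exist). Let N = A − (1)·I. Computing rank(N^1) = 2, rank(N^2) = 1, rank(N^3) = 0; the number of blocks of size ≥ j is rank(N^{j−1}) − rank(N^j), giving [2, 1, 1]. So we have 1 block(s) of size 3, 1 block(s) of size 1 → block sizes [3, 1]

Assembling the blocks gives a Jordan form
J =
  [1, 1, 0, 0]
  [0, 1, 1, 0]
  [0, 0, 1, 0]
  [0, 0, 0, 1]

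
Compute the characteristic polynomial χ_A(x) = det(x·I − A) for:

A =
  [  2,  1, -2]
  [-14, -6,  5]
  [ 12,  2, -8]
x^3 + 12*x^2 + 48*x + 64

Expanding det(x·I − A) (e.g. by cofactor expansion or by noting that A is similar to its Jordan form J, which has the same characteristic polynomial as A) gives
  χ_A(x) = x^3 + 12*x^2 + 48*x + 64
which factors as (x + 4)^3. The eigenvalues (with algebraic multiplicities) are λ = -4 with multiplicity 3.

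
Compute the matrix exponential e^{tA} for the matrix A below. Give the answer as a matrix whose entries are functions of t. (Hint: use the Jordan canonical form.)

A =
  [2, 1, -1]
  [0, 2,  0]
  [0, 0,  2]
e^{tA} =
  [exp(2*t), t*exp(2*t), -t*exp(2*t)]
  [0, exp(2*t), 0]
  [0, 0, exp(2*t)]

Strategy: write A = P · J · P⁻¹ where J is a Jordan canonical form, so e^{tA} = P · e^{tJ} · P⁻¹, and e^{tJ} can be computed block-by-block.

A has Jordan form
J =
  [2, 1, 0]
  [0, 2, 0]
  [0, 0, 2]
(up to reordering of blocks).

Per-block formulas:
  For a 1×1 block at λ = 2: exp(t · [2]) = [e^(2t)].
  For a 2×2 Jordan block J_2(2): exp(t · J_2(2)) = e^(2t)·(I + t·N), where N is the 2×2 nilpotent shift.

After assembling e^{tJ} and conjugating by P, we get:

e^{tA} =
  [exp(2*t), t*exp(2*t), -t*exp(2*t)]
  [0, exp(2*t), 0]
  [0, 0, exp(2*t)]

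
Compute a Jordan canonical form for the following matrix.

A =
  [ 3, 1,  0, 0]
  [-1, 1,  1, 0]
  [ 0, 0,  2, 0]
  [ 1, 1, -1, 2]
J_3(2) ⊕ J_1(2)

The characteristic polynomial is
  det(x·I − A) = x^4 - 8*x^3 + 24*x^2 - 32*x + 16 = (x - 2)^4

Eigenvalues and multiplicities (the geometric multiplicity of λ is n − rank(A − λI), which equals the number of Jordan blocks for λ):
  λ = 2: algebraic multiplicity = 4, geometric multiplicity = 2

Determining the block sizes for each eigenvalue:
  λ = 2: with am = 4 and gm = 2, the partition is not yet determined (e.g. several partitions of 4 into 2 parts exist). Let N = A − (2)·I. Computing rank(N^1) = 2, rank(N^2) = 1, rank(N^3) = 0; the number of blocks of size ≥ j is rank(N^{j−1}) − rank(N^j), giving [2, 1, 1]. So we have 1 block(s) of size 3, 1 block(s) of size 1 → block sizes [3, 1]

Assembling the blocks gives a Jordan form
J =
  [2, 1, 0, 0]
  [0, 2, 1, 0]
  [0, 0, 2, 0]
  [0, 0, 0, 2]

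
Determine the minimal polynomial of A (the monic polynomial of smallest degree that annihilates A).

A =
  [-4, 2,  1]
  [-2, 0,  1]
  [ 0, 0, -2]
x^2 + 4*x + 4

The characteristic polynomial is χ_A(x) = (x + 2)^3, so the eigenvalues are known. The minimal polynomial is
  m_A(x) = Π_λ (x − λ)^{k_λ}
where k_λ is the size of the *largest* Jordan block for λ (equivalently, the smallest k with (A − λI)^k v = 0 for every generalised eigenvector v of λ).

  λ = -2: largest Jordan block has size 2, contributing (x + 2)^2

So m_A(x) = (x + 2)^2 = x^2 + 4*x + 4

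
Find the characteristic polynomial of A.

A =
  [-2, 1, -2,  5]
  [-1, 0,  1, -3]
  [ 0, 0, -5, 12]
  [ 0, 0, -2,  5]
x^4 + 2*x^3 - 2*x - 1

Expanding det(x·I − A) (e.g. by cofactor expansion or by noting that A is similar to its Jordan form J, which has the same characteristic polynomial as A) gives
  χ_A(x) = x^4 + 2*x^3 - 2*x - 1
which factors as (x - 1)*(x + 1)^3. The eigenvalues (with algebraic multiplicities) are λ = -1 with multiplicity 3, λ = 1 with multiplicity 1.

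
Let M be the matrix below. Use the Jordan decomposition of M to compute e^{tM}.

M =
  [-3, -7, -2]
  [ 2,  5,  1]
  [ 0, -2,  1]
e^{tM} =
  [t^2*exp(t) - 4*t*exp(t) + exp(t), 2*t^2*exp(t) - 7*t*exp(t), t^2*exp(t)/2 - 2*t*exp(t)]
  [2*t*exp(t), 4*t*exp(t) + exp(t), t*exp(t)]
  [-2*t^2*exp(t), -4*t^2*exp(t) - 2*t*exp(t), -t^2*exp(t) + exp(t)]

Strategy: write M = P · J · P⁻¹ where J is a Jordan canonical form, so e^{tM} = P · e^{tJ} · P⁻¹, and e^{tJ} can be computed block-by-block.

M has Jordan form
J =
  [1, 1, 0]
  [0, 1, 1]
  [0, 0, 1]
(up to reordering of blocks).

Per-block formulas:
  For a 3×3 Jordan block J_3(1): exp(t · J_3(1)) = e^(1t)·(I + t·N + (t^2/2)·N^2), where N is the 3×3 nilpotent shift.

After assembling e^{tJ} and conjugating by P, we get:

e^{tM} =
  [t^2*exp(t) - 4*t*exp(t) + exp(t), 2*t^2*exp(t) - 7*t*exp(t), t^2*exp(t)/2 - 2*t*exp(t)]
  [2*t*exp(t), 4*t*exp(t) + exp(t), t*exp(t)]
  [-2*t^2*exp(t), -4*t^2*exp(t) - 2*t*exp(t), -t^2*exp(t) + exp(t)]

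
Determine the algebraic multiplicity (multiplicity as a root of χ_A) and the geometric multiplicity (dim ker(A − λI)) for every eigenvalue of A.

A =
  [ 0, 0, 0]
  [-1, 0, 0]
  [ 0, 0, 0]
λ = 0: alg = 3, geom = 2

Step 1 — factor the characteristic polynomial to read off the algebraic multiplicities:
  χ_A(x) = x^3

Step 2 — compute geometric multiplicities via the rank-nullity identity g(λ) = n − rank(A − λI):
  rank(A − (0)·I) = 1, so dim ker(A − (0)·I) = n − 1 = 2

Summary:
  λ = 0: algebraic multiplicity = 3, geometric multiplicity = 2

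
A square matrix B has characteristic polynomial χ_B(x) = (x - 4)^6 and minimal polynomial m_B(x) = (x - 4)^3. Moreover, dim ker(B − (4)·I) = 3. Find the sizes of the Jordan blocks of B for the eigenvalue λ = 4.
Block sizes for λ = 4: [3, 2, 1]

Step 1 — from the characteristic polynomial, algebraic multiplicity of λ = 4 is 6. From dim ker(B − (4)·I) = 3, there are exactly 3 Jordan blocks for λ = 4.
Step 2 — from the minimal polynomial, the factor (x − 4)^3 tells us the largest block for λ = 4 has size 3.
Step 3 — with total size 6, 3 blocks, and largest block 3, the block sizes (in nonincreasing order) are [3, 2, 1].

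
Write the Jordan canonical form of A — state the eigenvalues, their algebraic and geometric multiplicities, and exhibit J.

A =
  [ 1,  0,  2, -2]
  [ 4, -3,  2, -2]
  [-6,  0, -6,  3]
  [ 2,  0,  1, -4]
J_2(-3) ⊕ J_1(-3) ⊕ J_1(-3)

The characteristic polynomial is
  det(x·I − A) = x^4 + 12*x^3 + 54*x^2 + 108*x + 81 = (x + 3)^4

Eigenvalues and multiplicities (the geometric multiplicity of λ is n − rank(A − λI), which equals the number of Jordan blocks for λ):
  λ = -3: algebraic multiplicity = 4, geometric multiplicity = 3

Determining the block sizes for each eigenvalue:
  λ = -3: 3 blocks summing to 4 forces exactly one block of size 2 and the rest size 1 → block sizes [2, 1, 1]

Assembling the blocks gives a Jordan form
J =
  [-3,  1,  0,  0]
  [ 0, -3,  0,  0]
  [ 0,  0, -3,  0]
  [ 0,  0,  0, -3]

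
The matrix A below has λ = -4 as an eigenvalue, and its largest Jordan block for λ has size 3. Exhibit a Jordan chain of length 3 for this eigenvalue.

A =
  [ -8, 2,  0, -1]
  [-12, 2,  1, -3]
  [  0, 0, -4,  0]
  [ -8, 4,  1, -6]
A Jordan chain for λ = -4 of length 3:
v_1 = (1, 3, 0, 2)ᵀ
v_2 = (0, 1, 0, 1)ᵀ
v_3 = (0, 0, 1, 0)ᵀ

Let N = A − (-4)·I. We want v_3 with N^3 v_3 = 0 but N^2 v_3 ≠ 0; then v_{j-1} := N · v_j for j = 3, …, 2.

Pick v_3 = (0, 0, 1, 0)ᵀ.
Then v_2 = N · v_3 = (0, 1, 0, 1)ᵀ.
Then v_1 = N · v_2 = (1, 3, 0, 2)ᵀ.

Sanity check: (A − (-4)·I) v_1 = (0, 0, 0, 0)ᵀ = 0. ✓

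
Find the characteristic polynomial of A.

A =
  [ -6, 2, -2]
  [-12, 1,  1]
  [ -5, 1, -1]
x^3 + 6*x^2 + 12*x + 8

Expanding det(x·I − A) (e.g. by cofactor expansion or by noting that A is similar to its Jordan form J, which has the same characteristic polynomial as A) gives
  χ_A(x) = x^3 + 6*x^2 + 12*x + 8
which factors as (x + 2)^3. The eigenvalues (with algebraic multiplicities) are λ = -2 with multiplicity 3.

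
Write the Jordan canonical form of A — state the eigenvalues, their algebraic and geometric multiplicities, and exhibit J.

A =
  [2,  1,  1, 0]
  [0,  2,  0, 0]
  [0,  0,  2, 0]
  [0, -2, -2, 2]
J_2(2) ⊕ J_1(2) ⊕ J_1(2)

The characteristic polynomial is
  det(x·I − A) = x^4 - 8*x^3 + 24*x^2 - 32*x + 16 = (x - 2)^4

Eigenvalues and multiplicities (the geometric multiplicity of λ is n − rank(A − λI), which equals the number of Jordan blocks for λ):
  λ = 2: algebraic multiplicity = 4, geometric multiplicity = 3

Determining the block sizes for each eigenvalue:
  λ = 2: 3 blocks summing to 4 forces exactly one block of size 2 and the rest size 1 → block sizes [2, 1, 1]

Assembling the blocks gives a Jordan form
J =
  [2, 1, 0, 0]
  [0, 2, 0, 0]
  [0, 0, 2, 0]
  [0, 0, 0, 2]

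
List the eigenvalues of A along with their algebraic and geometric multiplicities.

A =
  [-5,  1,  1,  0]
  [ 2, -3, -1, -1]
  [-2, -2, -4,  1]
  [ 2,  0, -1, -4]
λ = -5: alg = 2, geom = 1; λ = -3: alg = 2, geom = 1

Step 1 — factor the characteristic polynomial to read off the algebraic multiplicities:
  χ_A(x) = (x + 3)^2*(x + 5)^2

Step 2 — compute geometric multiplicities via the rank-nullity identity g(λ) = n − rank(A − λI):
  rank(A − (-5)·I) = 3, so dim ker(A − (-5)·I) = n − 3 = 1
  rank(A − (-3)·I) = 3, so dim ker(A − (-3)·I) = n − 3 = 1

Summary:
  λ = -5: algebraic multiplicity = 2, geometric multiplicity = 1
  λ = -3: algebraic multiplicity = 2, geometric multiplicity = 1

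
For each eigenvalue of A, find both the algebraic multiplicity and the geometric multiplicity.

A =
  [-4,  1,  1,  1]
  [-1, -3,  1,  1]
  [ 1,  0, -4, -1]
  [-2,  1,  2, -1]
λ = -3: alg = 4, geom = 2

Step 1 — factor the characteristic polynomial to read off the algebraic multiplicities:
  χ_A(x) = (x + 3)^4

Step 2 — compute geometric multiplicities via the rank-nullity identity g(λ) = n − rank(A − λI):
  rank(A − (-3)·I) = 2, so dim ker(A − (-3)·I) = n − 2 = 2

Summary:
  λ = -3: algebraic multiplicity = 4, geometric multiplicity = 2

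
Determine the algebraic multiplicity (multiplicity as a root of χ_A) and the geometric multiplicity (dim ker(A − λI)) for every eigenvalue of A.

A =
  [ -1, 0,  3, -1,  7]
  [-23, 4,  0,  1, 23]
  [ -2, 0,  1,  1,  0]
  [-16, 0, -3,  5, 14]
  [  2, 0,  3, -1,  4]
λ = -3: alg = 1, geom = 1; λ = 4: alg = 4, geom = 2

Step 1 — factor the characteristic polynomial to read off the algebraic multiplicities:
  χ_A(x) = (x - 4)^4*(x + 3)

Step 2 — compute geometric multiplicities via the rank-nullity identity g(λ) = n − rank(A − λI):
  rank(A − (-3)·I) = 4, so dim ker(A − (-3)·I) = n − 4 = 1
  rank(A − (4)·I) = 3, so dim ker(A − (4)·I) = n − 3 = 2

Summary:
  λ = -3: algebraic multiplicity = 1, geometric multiplicity = 1
  λ = 4: algebraic multiplicity = 4, geometric multiplicity = 2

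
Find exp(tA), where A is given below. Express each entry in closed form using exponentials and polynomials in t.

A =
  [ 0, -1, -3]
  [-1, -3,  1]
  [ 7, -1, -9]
e^{tA} =
  [-2*t^2*exp(-4*t) + 4*t*exp(-4*t) + exp(-4*t), -t^2*exp(-4*t) - t*exp(-4*t), t^2*exp(-4*t) - 3*t*exp(-4*t)]
  [t^2*exp(-4*t) - t*exp(-4*t), t^2*exp(-4*t)/2 + t*exp(-4*t) + exp(-4*t), -t^2*exp(-4*t)/2 + t*exp(-4*t)]
  [-3*t^2*exp(-4*t) + 7*t*exp(-4*t), -3*t^2*exp(-4*t)/2 - t*exp(-4*t), 3*t^2*exp(-4*t)/2 - 5*t*exp(-4*t) + exp(-4*t)]

Strategy: write A = P · J · P⁻¹ where J is a Jordan canonical form, so e^{tA} = P · e^{tJ} · P⁻¹, and e^{tJ} can be computed block-by-block.

A has Jordan form
J =
  [-4,  1,  0]
  [ 0, -4,  1]
  [ 0,  0, -4]
(up to reordering of blocks).

Per-block formulas:
  For a 3×3 Jordan block J_3(-4): exp(t · J_3(-4)) = e^(-4t)·(I + t·N + (t^2/2)·N^2), where N is the 3×3 nilpotent shift.

After assembling e^{tJ} and conjugating by P, we get:

e^{tA} =
  [-2*t^2*exp(-4*t) + 4*t*exp(-4*t) + exp(-4*t), -t^2*exp(-4*t) - t*exp(-4*t), t^2*exp(-4*t) - 3*t*exp(-4*t)]
  [t^2*exp(-4*t) - t*exp(-4*t), t^2*exp(-4*t)/2 + t*exp(-4*t) + exp(-4*t), -t^2*exp(-4*t)/2 + t*exp(-4*t)]
  [-3*t^2*exp(-4*t) + 7*t*exp(-4*t), -3*t^2*exp(-4*t)/2 - t*exp(-4*t), 3*t^2*exp(-4*t)/2 - 5*t*exp(-4*t) + exp(-4*t)]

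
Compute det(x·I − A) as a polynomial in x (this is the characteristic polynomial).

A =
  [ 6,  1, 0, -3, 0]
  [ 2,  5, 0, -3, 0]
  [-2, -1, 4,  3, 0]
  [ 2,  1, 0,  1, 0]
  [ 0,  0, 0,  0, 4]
x^5 - 20*x^4 + 160*x^3 - 640*x^2 + 1280*x - 1024

Expanding det(x·I − A) (e.g. by cofactor expansion or by noting that A is similar to its Jordan form J, which has the same characteristic polynomial as A) gives
  χ_A(x) = x^5 - 20*x^4 + 160*x^3 - 640*x^2 + 1280*x - 1024
which factors as (x - 4)^5. The eigenvalues (with algebraic multiplicities) are λ = 4 with multiplicity 5.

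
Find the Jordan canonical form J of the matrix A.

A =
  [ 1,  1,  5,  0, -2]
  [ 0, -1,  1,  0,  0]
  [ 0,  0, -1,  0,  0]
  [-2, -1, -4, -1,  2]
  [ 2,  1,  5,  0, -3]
J_3(-1) ⊕ J_1(-1) ⊕ J_1(-1)

The characteristic polynomial is
  det(x·I − A) = x^5 + 5*x^4 + 10*x^3 + 10*x^2 + 5*x + 1 = (x + 1)^5

Eigenvalues and multiplicities (the geometric multiplicity of λ is n − rank(A − λI), which equals the number of Jordan blocks for λ):
  λ = -1: algebraic multiplicity = 5, geometric multiplicity = 3

Determining the block sizes for each eigenvalue:
  λ = -1: with am = 5 and gm = 3, the partition is not yet determined (e.g. several partitions of 5 into 3 parts exist). Let N = A − (-1)·I. Computing rank(N^1) = 2, rank(N^2) = 1, rank(N^3) = 0; the number of blocks of size ≥ j is rank(N^{j−1}) − rank(N^j), giving [3, 1, 1]. So we have 1 block(s) of size 3, 2 block(s) of size 1 → block sizes [3, 1, 1]

Assembling the blocks gives a Jordan form
J =
  [-1,  1,  0,  0,  0]
  [ 0, -1,  1,  0,  0]
  [ 0,  0, -1,  0,  0]
  [ 0,  0,  0, -1,  0]
  [ 0,  0,  0,  0, -1]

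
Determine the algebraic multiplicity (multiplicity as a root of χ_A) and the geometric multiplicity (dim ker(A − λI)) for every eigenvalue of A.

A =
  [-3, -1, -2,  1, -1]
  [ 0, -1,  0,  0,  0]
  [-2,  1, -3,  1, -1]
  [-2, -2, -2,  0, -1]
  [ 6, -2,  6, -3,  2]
λ = -1: alg = 5, geom = 3

Step 1 — factor the characteristic polynomial to read off the algebraic multiplicities:
  χ_A(x) = (x + 1)^5

Step 2 — compute geometric multiplicities via the rank-nullity identity g(λ) = n − rank(A − λI):
  rank(A − (-1)·I) = 2, so dim ker(A − (-1)·I) = n − 2 = 3

Summary:
  λ = -1: algebraic multiplicity = 5, geometric multiplicity = 3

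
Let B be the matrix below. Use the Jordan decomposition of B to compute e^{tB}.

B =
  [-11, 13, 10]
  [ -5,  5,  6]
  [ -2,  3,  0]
e^{tB} =
  [-2*t^2*exp(-2*t) - 9*t*exp(-2*t) + exp(-2*t), 2*t^2*exp(-2*t) + 13*t*exp(-2*t), 4*t^2*exp(-2*t) + 10*t*exp(-2*t)]
  [-t^2*exp(-2*t) - 5*t*exp(-2*t), t^2*exp(-2*t) + 7*t*exp(-2*t) + exp(-2*t), 2*t^2*exp(-2*t) + 6*t*exp(-2*t)]
  [-t^2*exp(-2*t)/2 - 2*t*exp(-2*t), t^2*exp(-2*t)/2 + 3*t*exp(-2*t), t^2*exp(-2*t) + 2*t*exp(-2*t) + exp(-2*t)]

Strategy: write B = P · J · P⁻¹ where J is a Jordan canonical form, so e^{tB} = P · e^{tJ} · P⁻¹, and e^{tJ} can be computed block-by-block.

B has Jordan form
J =
  [-2,  1,  0]
  [ 0, -2,  1]
  [ 0,  0, -2]
(up to reordering of blocks).

Per-block formulas:
  For a 3×3 Jordan block J_3(-2): exp(t · J_3(-2)) = e^(-2t)·(I + t·N + (t^2/2)·N^2), where N is the 3×3 nilpotent shift.

After assembling e^{tJ} and conjugating by P, we get:

e^{tB} =
  [-2*t^2*exp(-2*t) - 9*t*exp(-2*t) + exp(-2*t), 2*t^2*exp(-2*t) + 13*t*exp(-2*t), 4*t^2*exp(-2*t) + 10*t*exp(-2*t)]
  [-t^2*exp(-2*t) - 5*t*exp(-2*t), t^2*exp(-2*t) + 7*t*exp(-2*t) + exp(-2*t), 2*t^2*exp(-2*t) + 6*t*exp(-2*t)]
  [-t^2*exp(-2*t)/2 - 2*t*exp(-2*t), t^2*exp(-2*t)/2 + 3*t*exp(-2*t), t^2*exp(-2*t) + 2*t*exp(-2*t) + exp(-2*t)]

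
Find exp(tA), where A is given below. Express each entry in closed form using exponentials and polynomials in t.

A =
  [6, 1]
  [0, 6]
e^{tA} =
  [exp(6*t), t*exp(6*t)]
  [0, exp(6*t)]

Strategy: write A = P · J · P⁻¹ where J is a Jordan canonical form, so e^{tA} = P · e^{tJ} · P⁻¹, and e^{tJ} can be computed block-by-block.

A has Jordan form
J =
  [6, 1]
  [0, 6]
(up to reordering of blocks).

Per-block formulas:
  For a 2×2 Jordan block J_2(6): exp(t · J_2(6)) = e^(6t)·(I + t·N), where N is the 2×2 nilpotent shift.

After assembling e^{tJ} and conjugating by P, we get:

e^{tA} =
  [exp(6*t), t*exp(6*t)]
  [0, exp(6*t)]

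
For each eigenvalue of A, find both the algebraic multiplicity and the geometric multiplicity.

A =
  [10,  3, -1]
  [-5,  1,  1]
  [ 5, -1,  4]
λ = 5: alg = 3, geom = 1

Step 1 — factor the characteristic polynomial to read off the algebraic multiplicities:
  χ_A(x) = (x - 5)^3

Step 2 — compute geometric multiplicities via the rank-nullity identity g(λ) = n − rank(A − λI):
  rank(A − (5)·I) = 2, so dim ker(A − (5)·I) = n − 2 = 1

Summary:
  λ = 5: algebraic multiplicity = 3, geometric multiplicity = 1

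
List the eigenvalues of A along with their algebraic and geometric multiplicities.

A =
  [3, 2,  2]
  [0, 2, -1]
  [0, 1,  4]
λ = 3: alg = 3, geom = 2

Step 1 — factor the characteristic polynomial to read off the algebraic multiplicities:
  χ_A(x) = (x - 3)^3

Step 2 — compute geometric multiplicities via the rank-nullity identity g(λ) = n − rank(A − λI):
  rank(A − (3)·I) = 1, so dim ker(A − (3)·I) = n − 1 = 2

Summary:
  λ = 3: algebraic multiplicity = 3, geometric multiplicity = 2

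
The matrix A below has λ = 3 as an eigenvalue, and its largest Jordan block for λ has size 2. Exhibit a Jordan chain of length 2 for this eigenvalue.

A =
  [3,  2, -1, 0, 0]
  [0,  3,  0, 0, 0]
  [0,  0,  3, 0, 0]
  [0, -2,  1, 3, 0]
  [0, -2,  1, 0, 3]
A Jordan chain for λ = 3 of length 2:
v_1 = (2, 0, 0, -2, -2)ᵀ
v_2 = (0, 1, 0, 0, 0)ᵀ

Let N = A − (3)·I. We want v_2 with N^2 v_2 = 0 but N^1 v_2 ≠ 0; then v_{j-1} := N · v_j for j = 2, …, 2.

Pick v_2 = (0, 1, 0, 0, 0)ᵀ.
Then v_1 = N · v_2 = (2, 0, 0, -2, -2)ᵀ.

Sanity check: (A − (3)·I) v_1 = (0, 0, 0, 0, 0)ᵀ = 0. ✓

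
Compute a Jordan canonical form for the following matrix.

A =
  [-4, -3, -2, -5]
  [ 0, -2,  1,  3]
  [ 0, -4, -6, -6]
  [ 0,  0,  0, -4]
J_3(-4) ⊕ J_1(-4)

The characteristic polynomial is
  det(x·I − A) = x^4 + 16*x^3 + 96*x^2 + 256*x + 256 = (x + 4)^4

Eigenvalues and multiplicities (the geometric multiplicity of λ is n − rank(A − λI), which equals the number of Jordan blocks for λ):
  λ = -4: algebraic multiplicity = 4, geometric multiplicity = 2

Determining the block sizes for each eigenvalue:
  λ = -4: with am = 4 and gm = 2, the partition is not yet determined (e.g. several partitions of 4 into 2 parts exist). Let N = A − (-4)·I. Computing rank(N^1) = 2, rank(N^2) = 1, rank(N^3) = 0; the number of blocks of size ≥ j is rank(N^{j−1}) − rank(N^j), giving [2, 1, 1]. So we have 1 block(s) of size 3, 1 block(s) of size 1 → block sizes [3, 1]

Assembling the blocks gives a Jordan form
J =
  [-4,  1,  0,  0]
  [ 0, -4,  1,  0]
  [ 0,  0, -4,  0]
  [ 0,  0,  0, -4]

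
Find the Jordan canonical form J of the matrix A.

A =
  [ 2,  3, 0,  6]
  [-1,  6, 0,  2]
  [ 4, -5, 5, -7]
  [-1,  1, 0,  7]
J_2(5) ⊕ J_2(5)

The characteristic polynomial is
  det(x·I − A) = x^4 - 20*x^3 + 150*x^2 - 500*x + 625 = (x - 5)^4

Eigenvalues and multiplicities (the geometric multiplicity of λ is n − rank(A − λI), which equals the number of Jordan blocks for λ):
  λ = 5: algebraic multiplicity = 4, geometric multiplicity = 2

Determining the block sizes for each eigenvalue:
  λ = 5: with am = 4 and gm = 2, the partition is not yet determined (e.g. several partitions of 4 into 2 parts exist). Let N = A − (5)·I. Computing rank(N^1) = 2, rank(N^2) = 0; the number of blocks of size ≥ j is rank(N^{j−1}) − rank(N^j), giving [2, 2]. So we have 2 block(s) of size 2 → block sizes [2, 2]

Assembling the blocks gives a Jordan form
J =
  [5, 1, 0, 0]
  [0, 5, 0, 0]
  [0, 0, 5, 1]
  [0, 0, 0, 5]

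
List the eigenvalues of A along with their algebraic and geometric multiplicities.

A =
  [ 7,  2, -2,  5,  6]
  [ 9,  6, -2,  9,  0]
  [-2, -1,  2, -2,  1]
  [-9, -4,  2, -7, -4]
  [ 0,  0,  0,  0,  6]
λ = 2: alg = 4, geom = 2; λ = 6: alg = 1, geom = 1

Step 1 — factor the characteristic polynomial to read off the algebraic multiplicities:
  χ_A(x) = (x - 6)*(x - 2)^4

Step 2 — compute geometric multiplicities via the rank-nullity identity g(λ) = n − rank(A − λI):
  rank(A − (2)·I) = 3, so dim ker(A − (2)·I) = n − 3 = 2
  rank(A − (6)·I) = 4, so dim ker(A − (6)·I) = n − 4 = 1

Summary:
  λ = 2: algebraic multiplicity = 4, geometric multiplicity = 2
  λ = 6: algebraic multiplicity = 1, geometric multiplicity = 1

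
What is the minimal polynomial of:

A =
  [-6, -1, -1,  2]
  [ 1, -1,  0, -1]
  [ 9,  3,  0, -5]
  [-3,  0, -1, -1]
x^2 + 4*x + 4

The characteristic polynomial is χ_A(x) = (x + 2)^4, so the eigenvalues are known. The minimal polynomial is
  m_A(x) = Π_λ (x − λ)^{k_λ}
where k_λ is the size of the *largest* Jordan block for λ (equivalently, the smallest k with (A − λI)^k v = 0 for every generalised eigenvector v of λ).

  λ = -2: largest Jordan block has size 2, contributing (x + 2)^2

So m_A(x) = (x + 2)^2 = x^2 + 4*x + 4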